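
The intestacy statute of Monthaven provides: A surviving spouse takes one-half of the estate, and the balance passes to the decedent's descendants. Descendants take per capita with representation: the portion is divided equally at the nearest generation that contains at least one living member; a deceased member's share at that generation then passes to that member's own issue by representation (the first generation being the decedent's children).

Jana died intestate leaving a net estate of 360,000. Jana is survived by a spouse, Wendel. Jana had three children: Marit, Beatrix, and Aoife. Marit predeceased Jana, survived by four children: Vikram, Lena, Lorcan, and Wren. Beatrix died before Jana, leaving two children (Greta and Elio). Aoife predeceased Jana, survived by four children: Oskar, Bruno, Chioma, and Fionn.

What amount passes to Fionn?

Fionn receives 18,000.

Wendel takes one-half of 360,000 = 180,000. The remaining 180,000 passes to the descendants.
No child survives, so the initial division is made at the grandchildren's generation.
The descendants' portion (180,000) is divided into 10 shares of 18,000: Vikram, Lena, Lorcan, Wren, Greta, Elio, Oskar, Bruno, Chioma, and Fionn each take 18,000.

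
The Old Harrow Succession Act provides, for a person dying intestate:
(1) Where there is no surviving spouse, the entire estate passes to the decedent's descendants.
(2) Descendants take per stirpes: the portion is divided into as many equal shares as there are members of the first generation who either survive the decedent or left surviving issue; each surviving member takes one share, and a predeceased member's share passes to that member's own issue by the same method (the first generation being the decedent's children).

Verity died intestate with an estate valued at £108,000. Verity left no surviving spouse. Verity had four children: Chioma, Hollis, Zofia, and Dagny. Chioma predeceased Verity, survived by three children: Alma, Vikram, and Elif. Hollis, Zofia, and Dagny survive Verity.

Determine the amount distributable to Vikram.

The entire £108,000 passes to the descendants.
That amount (£108,000) is divided into 4 shares of £27,000: Hollis, Zofia, and Dagny each take £27,000; Chioma's £27,000 share passes to Chioma's issue.
Chioma's share (£27,000) is divided into 3 shares of £9,000: Alma, Vikram, and Elif each take £9,000.

Vikram receives £9,000.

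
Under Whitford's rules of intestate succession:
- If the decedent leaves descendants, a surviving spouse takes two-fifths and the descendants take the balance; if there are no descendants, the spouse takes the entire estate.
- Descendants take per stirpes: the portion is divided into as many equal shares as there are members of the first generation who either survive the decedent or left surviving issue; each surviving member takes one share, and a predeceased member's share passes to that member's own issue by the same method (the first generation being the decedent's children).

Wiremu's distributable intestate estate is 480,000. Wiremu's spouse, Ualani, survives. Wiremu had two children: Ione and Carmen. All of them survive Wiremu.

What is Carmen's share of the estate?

Ualani takes two-fifths of 480,000 = 192,000. The remaining 288,000 passes to the descendants.
The descendants' portion (288,000) is divided into 2 shares of 144,000: Ione and Carmen each take 144,000.

Carmen receives 144,000.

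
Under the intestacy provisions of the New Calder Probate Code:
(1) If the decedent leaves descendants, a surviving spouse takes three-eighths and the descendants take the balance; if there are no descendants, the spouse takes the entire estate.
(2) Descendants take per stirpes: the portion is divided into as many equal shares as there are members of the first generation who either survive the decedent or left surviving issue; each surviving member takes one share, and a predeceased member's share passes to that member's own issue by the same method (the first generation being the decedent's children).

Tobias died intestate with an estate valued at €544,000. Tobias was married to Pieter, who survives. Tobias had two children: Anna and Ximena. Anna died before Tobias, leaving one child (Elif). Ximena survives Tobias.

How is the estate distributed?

Pieter: €204,000; Elif: €170,000; Ximena: €170,000

Pieter takes three-eighths of €544,000 = €204,000. The remaining €340,000 passes to the descendants.
The descendants' portion (€340,000) is divided into 2 shares of €170,000: Ximena takes €170,000; Anna's €170,000 share passes to Anna's issue.
Anna's share (€170,000) passes entirely to Elif.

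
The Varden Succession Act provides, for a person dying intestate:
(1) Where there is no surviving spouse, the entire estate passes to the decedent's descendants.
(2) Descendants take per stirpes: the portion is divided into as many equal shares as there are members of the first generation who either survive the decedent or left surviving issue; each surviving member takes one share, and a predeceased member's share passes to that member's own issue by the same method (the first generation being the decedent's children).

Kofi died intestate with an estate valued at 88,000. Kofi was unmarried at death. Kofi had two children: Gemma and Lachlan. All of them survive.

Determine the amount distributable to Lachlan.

The entire 88,000 passes to the descendants.
That amount (88,000) is divided into 2 shares of 44,000: Gemma and Lachlan each take 44,000.

Lachlan receives 44,000.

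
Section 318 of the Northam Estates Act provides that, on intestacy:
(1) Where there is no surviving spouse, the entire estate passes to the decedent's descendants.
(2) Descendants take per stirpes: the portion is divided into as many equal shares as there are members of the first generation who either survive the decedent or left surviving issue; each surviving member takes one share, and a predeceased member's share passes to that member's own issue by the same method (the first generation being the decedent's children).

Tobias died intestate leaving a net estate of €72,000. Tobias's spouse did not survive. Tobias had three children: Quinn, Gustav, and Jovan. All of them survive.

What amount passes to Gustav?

The entire €72,000 passes to the descendants.
That amount (€72,000) is divided into 3 shares of €24,000: Quinn, Gustav, and Jovan each take €24,000.

Gustav receives €24,000.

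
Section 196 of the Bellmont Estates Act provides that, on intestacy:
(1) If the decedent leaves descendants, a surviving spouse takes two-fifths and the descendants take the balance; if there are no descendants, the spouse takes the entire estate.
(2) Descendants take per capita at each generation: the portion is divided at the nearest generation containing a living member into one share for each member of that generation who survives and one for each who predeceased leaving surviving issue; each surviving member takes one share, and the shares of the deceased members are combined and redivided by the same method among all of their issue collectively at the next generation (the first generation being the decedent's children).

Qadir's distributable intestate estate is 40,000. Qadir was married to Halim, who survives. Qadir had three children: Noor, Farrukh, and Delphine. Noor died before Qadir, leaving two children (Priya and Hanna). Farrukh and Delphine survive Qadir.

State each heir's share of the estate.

Halim: 16,000; Priya: 4,000; Hanna: 4,000; Farrukh: 8,000; Delphine: 8,000

Halim takes two-fifths of 40,000 = 16,000. The remaining 24,000 passes to the descendants.
The descendants' portion (24,000) is divided at the children's generation into 3 shares of 8,000. Farrukh and Delphine each take 8,000. The remaining share for the deceased Noor (8,000) is carried to the next generation.
That pool (8,000) is divided at the grandchildren's generation equally among Priya and Hanna: 4,000 each.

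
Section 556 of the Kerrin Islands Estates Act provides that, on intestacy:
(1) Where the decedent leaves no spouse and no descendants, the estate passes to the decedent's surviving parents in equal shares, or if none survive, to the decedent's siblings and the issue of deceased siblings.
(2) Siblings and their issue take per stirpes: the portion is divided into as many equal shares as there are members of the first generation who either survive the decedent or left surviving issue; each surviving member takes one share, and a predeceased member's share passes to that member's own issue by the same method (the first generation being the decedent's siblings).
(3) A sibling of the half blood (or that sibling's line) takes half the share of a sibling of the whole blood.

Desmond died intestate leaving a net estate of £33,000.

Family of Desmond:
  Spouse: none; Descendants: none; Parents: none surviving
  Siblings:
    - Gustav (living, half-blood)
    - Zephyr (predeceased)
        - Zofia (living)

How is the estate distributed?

Gustav: £11,000; Zofia: £22,000

The entire £33,000 passes to the siblings and their issue.
Counting each half-blood sibling's line as half a unit, there are 3/2 units in £33,000, so one unit is £22,000. Whole-blood lines (Zephyr) take £22,000 each; half-blood lines (Gustav) take £11,000 each.
Zephyr's share (£22,000) passes entirely to Zofia.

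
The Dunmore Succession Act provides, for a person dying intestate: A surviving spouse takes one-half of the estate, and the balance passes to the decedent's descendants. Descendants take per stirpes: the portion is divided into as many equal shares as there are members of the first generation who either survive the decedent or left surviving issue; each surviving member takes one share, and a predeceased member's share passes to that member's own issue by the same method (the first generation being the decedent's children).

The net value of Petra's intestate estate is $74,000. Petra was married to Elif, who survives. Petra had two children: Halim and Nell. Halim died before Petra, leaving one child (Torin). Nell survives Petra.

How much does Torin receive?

Elif takes one-half of $74,000 = $37,000. The remaining $37,000 passes to the descendants.
The descendants' portion ($37,000) is divided into 2 shares of $18,500: Nell takes $18,500; Halim's $18,500 share passes to Halim's issue.
Halim's share ($18,500) passes entirely to Torin.

Torin receives $18,500.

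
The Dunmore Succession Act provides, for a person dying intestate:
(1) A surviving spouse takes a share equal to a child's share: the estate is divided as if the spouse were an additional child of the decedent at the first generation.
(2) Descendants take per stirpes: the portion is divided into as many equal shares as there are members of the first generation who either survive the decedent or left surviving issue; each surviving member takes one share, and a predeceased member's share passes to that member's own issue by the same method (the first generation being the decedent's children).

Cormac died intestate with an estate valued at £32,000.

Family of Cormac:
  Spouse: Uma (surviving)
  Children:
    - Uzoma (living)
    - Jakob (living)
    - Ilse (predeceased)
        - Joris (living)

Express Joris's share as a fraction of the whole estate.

The spouse counts as an additional share at the children's level, so there are 4 primary shares of £8,000. Uma takes one such share (£8,000).
The children's combined portion (£24,000) is divided into 3 shares of £8,000: Uzoma and Jakob each take £8,000; Ilse's £8,000 share passes to Ilse's issue.
Ilse's share (£8,000) passes entirely to Joris.

Joris receives 1/4 of the estate.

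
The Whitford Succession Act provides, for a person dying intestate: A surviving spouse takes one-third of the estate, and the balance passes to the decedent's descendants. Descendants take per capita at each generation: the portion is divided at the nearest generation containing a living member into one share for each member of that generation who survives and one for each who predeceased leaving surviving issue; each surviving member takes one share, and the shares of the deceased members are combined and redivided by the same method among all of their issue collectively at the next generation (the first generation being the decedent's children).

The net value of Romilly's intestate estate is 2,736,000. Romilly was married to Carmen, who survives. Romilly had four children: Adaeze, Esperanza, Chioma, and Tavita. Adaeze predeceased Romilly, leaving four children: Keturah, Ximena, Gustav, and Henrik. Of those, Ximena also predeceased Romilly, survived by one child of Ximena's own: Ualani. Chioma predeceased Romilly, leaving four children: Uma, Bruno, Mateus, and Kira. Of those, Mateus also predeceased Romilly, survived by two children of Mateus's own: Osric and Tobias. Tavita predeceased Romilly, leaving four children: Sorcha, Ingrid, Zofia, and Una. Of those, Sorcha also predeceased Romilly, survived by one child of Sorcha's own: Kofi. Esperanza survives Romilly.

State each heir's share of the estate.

Carmen takes one-third of 2,736,000 = 912,000. The remaining 1,824,000 passes to the descendants.
The descendants' portion (1,824,000) is divided at the children's generation into 4 shares of 456,000. Esperanza takes 456,000. The 3 shares of the deceased (Adaeze, Chioma, and Tavita) are combined into a pool of 1,368,000.
That pool (1,368,000) is divided at the grandchildren's generation into 12 shares of 114,000. Keturah, Gustav, Henrik, Uma, Bruno, Kira, Ingrid, Zofia, and Una each take 114,000. The 3 shares of the deceased (Ximena, Mateus, and Sorcha) are combined into a pool of 342,000.
That pool (342,000) is divided at the great-grandchildren's generation equally among Ualani, Osric, Tobias, and Kofi: 85,500 each.

Carmen: 912,000; Keturah: 114,000; Ualani: 85,500; Gustav: 114,000; Henrik: 114,000; Esperanza: 456,000; Uma: 114,000; Bruno: 114,000; Osric: 85,500; Tobias: 85,500; Kira: 114,000; Kofi: 85,500; Ingrid: 114,000; Zofia: 114,000; Una: 114,000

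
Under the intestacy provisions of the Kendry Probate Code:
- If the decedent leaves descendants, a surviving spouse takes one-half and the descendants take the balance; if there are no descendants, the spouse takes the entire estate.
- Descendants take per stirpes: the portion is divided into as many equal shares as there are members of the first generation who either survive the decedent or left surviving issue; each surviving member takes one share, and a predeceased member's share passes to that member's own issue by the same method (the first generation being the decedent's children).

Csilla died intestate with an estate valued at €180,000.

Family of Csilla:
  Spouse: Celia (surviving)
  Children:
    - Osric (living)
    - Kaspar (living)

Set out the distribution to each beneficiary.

Celia takes one-half of €180,000 = €90,000. The remaining €90,000 passes to the descendants.
The descendants' portion (€90,000) is divided into 2 shares of €45,000: Osric and Kaspar each take €45,000.

Celia: €90,000; Osric: €45,000; Kaspar: €45,000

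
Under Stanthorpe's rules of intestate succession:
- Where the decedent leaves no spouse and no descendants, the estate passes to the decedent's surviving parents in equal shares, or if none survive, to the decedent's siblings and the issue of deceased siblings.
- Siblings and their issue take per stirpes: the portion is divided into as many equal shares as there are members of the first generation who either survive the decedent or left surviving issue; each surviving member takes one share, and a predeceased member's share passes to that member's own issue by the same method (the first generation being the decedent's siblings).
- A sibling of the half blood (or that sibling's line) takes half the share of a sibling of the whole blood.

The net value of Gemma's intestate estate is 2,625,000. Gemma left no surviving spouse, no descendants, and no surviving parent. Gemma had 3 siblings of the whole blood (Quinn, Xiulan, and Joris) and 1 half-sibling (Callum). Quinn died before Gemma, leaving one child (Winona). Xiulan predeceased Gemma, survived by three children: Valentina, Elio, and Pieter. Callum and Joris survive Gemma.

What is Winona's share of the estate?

Winona receives 750,000.

The entire 2,625,000 passes to the siblings and their issue.
Counting each half-blood sibling's line as half a unit, there are 7/2 units in 2,625,000, so one unit is 750,000. Whole-blood lines (Quinn, Xiulan, and Joris) take 750,000 each; half-blood lines (Callum) take 375,000 each.
Quinn's share (750,000) passes entirely to Winona.
Xiulan's share (750,000) is divided into 3 shares of 250,000: Valentina, Elio, and Pieter each take 250,000.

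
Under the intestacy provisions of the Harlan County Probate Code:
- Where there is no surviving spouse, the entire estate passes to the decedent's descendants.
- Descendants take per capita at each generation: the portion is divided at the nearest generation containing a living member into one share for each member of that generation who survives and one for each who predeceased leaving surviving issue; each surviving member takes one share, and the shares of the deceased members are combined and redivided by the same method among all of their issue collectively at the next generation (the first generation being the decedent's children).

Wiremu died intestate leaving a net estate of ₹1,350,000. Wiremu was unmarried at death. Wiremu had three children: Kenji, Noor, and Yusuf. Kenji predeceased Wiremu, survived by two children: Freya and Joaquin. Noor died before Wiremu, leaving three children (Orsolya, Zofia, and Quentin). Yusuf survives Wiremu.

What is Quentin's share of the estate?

Quentin receives ₹180,000.

The entire ₹1,350,000 passes to the descendants.
That amount (₹1,350,000) is divided at the children's generation into 3 shares of ₹450,000. Yusuf takes ₹450,000. The 2 shares of the deceased (Kenji and Noor) are combined into a pool of ₹900,000.
That pool (₹900,000) is divided at the grandchildren's generation equally among Freya, Joaquin, Orsolya, Zofia, and Quentin: ₹180,000 each.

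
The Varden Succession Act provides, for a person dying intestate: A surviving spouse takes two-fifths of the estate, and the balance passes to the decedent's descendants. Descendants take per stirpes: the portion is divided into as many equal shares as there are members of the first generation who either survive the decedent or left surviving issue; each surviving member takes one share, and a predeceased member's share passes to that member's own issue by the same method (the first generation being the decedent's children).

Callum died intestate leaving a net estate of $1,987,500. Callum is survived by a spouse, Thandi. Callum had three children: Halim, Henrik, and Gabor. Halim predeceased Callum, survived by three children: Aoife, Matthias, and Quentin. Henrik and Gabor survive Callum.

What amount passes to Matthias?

Thandi takes two-fifths of $1,987,500 = $795,000. The remaining $1,192,500 passes to the descendants.
The descendants' portion ($1,192,500) is divided into 3 shares of $397,500: Henrik and Gabor each take $397,500; Halim's $397,500 share passes to Halim's issue.
Halim's share ($397,500) is divided into 3 shares of $132,500: Aoife, Matthias, and Quentin each take $132,500.

Matthias receives $132,500.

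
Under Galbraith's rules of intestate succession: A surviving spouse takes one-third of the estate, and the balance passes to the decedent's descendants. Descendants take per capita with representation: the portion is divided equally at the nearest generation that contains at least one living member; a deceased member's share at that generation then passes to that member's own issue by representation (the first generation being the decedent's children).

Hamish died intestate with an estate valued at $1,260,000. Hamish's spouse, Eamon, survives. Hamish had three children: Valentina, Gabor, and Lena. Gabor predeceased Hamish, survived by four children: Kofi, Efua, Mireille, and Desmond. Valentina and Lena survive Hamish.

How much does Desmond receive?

Desmond receives $70,000.

Eamon takes one-third of $1,260,000 = $420,000. The remaining $840,000 passes to the descendants.
The descendants' portion ($840,000) is divided into 3 shares of $280,000: Valentina and Lena each take $280,000; Gabor's $280,000 share passes to Gabor's issue.
Gabor's share ($280,000) is divided into 4 shares of $70,000: Kofi, Efua, Mireille, and Desmond each take $70,000.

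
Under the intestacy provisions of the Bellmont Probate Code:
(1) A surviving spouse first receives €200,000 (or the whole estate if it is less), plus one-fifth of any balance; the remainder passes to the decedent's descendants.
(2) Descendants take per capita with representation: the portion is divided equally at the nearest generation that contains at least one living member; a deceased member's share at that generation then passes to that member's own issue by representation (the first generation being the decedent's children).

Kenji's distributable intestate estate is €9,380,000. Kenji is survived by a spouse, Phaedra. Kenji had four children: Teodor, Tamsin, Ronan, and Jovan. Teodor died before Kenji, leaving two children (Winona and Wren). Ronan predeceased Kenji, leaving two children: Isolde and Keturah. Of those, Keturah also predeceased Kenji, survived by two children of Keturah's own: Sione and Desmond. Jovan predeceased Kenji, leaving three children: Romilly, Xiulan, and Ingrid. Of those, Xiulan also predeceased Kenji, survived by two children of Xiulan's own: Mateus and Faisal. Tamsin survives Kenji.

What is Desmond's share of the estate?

Phaedra first takes €200,000, leaving a balance of €9,180,000. Phaedra then takes one-fifth of the balance (€1,836,000), for a total of €2,036,000. The remaining €7,344,000 passes to the descendants.
The descendants' portion (€7,344,000) is divided into 4 shares of €1,836,000: Tamsin takes €1,836,000; Teodor's €1,836,000 share passes to Teodor's issue; Ronan's €1,836,000 share passes to Ronan's issue; Jovan's €1,836,000 share passes to Jovan's issue.
Teodor's share (€1,836,000) is divided into 2 shares of €918,000: Winona and Wren each take €918,000.
Ronan's share (€1,836,000) is divided into 2 shares of €918,000: Isolde takes €918,000; Keturah's €918,000 share passes to Keturah's issue.
Keturah's share (€918,000) is divided into 2 shares of €459,000: Sione and Desmond each take €459,000.
Jovan's share (€1,836,000) is divided into 3 shares of €612,000: Romilly and Ingrid each take €612,000; Xiulan's €612,000 share passes to Xiulan's issue.
Xiulan's share (€612,000) is divided into 2 shares of €306,000: Mateus and Faisal each take €306,000.

Desmond receives €459,000.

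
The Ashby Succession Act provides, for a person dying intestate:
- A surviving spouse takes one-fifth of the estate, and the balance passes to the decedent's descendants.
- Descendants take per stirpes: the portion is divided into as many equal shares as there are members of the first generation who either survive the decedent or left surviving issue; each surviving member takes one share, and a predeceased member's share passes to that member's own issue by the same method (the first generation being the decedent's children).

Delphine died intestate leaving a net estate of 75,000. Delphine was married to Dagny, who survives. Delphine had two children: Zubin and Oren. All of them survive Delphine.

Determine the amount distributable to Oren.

Oren receives 30,000.

Dagny takes one-fifth of 75,000 = 15,000. The remaining 60,000 passes to the descendants.
The descendants' portion (60,000) is divided into 2 shares of 30,000: Zubin and Oren each take 30,000.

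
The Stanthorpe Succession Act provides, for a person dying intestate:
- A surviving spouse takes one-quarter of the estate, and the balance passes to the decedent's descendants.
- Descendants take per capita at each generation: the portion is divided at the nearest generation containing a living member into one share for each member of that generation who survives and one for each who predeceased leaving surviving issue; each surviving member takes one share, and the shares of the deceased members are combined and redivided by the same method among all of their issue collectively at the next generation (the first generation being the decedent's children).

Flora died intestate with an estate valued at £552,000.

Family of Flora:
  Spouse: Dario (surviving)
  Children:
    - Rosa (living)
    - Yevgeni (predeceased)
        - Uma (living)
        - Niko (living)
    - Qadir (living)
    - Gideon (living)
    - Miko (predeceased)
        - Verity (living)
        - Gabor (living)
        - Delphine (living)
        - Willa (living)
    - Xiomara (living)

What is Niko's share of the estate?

Dario takes one-quarter of £552,000 = £138,000. The remaining £414,000 passes to the descendants.
The descendants' portion (£414,000) is divided at the children's generation into 6 shares of £69,000. Rosa, Qadir, Gideon, and Xiomara each take £69,000. The 2 shares of the deceased (Yevgeni and Miko) are combined into a pool of £138,000.
That pool (£138,000) is divided at the grandchildren's generation equally among Uma, Niko, Verity, Gabor, Delphine, and Willa: £23,000 each.

Niko receives £23,000.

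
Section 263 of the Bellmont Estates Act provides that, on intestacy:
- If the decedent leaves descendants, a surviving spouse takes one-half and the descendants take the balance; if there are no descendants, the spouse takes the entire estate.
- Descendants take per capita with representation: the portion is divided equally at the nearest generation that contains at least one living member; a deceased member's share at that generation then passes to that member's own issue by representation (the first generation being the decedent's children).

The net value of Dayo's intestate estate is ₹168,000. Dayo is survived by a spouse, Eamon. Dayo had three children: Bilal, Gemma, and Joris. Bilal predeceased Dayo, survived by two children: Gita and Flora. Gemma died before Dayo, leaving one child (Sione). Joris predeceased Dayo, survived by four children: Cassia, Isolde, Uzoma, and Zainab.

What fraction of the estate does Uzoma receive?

Uzoma receives 1/14 of the estate.

Eamon takes one-half of ₹168,000 = ₹84,000. The remaining ₹84,000 passes to the descendants.
No child survives, so the initial division is made at the grandchildren's generation.
The descendants' portion (₹84,000) is divided into 7 shares of ₹12,000: Gita, Flora, Sione, Cassia, Isolde, Uzoma, and Zainab each take ₹12,000.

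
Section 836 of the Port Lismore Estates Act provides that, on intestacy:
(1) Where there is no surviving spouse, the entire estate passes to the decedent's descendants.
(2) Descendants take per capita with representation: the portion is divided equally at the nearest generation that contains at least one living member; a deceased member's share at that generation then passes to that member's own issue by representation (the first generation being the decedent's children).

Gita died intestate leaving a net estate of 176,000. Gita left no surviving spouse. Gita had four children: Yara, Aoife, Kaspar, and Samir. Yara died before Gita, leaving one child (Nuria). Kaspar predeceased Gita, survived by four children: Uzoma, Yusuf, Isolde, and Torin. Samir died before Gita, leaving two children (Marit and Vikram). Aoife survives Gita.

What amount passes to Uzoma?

The entire 176,000 passes to the descendants.
That amount (176,000) is divided into 4 shares of 44,000: Aoife takes 44,000; Yara's 44,000 share passes to Yara's issue; Kaspar's 44,000 share passes to Kaspar's issue; Samir's 44,000 share passes to Samir's issue.
Yara's share (44,000) passes entirely to Nuria.
Kaspar's share (44,000) is divided into 4 shares of 11,000: Uzoma, Yusuf, Isolde, and Torin each take 11,000.
Samir's share (44,000) is divided into 2 shares of 22,000: Marit and Vikram each take 22,000.

Uzoma receives 11,000.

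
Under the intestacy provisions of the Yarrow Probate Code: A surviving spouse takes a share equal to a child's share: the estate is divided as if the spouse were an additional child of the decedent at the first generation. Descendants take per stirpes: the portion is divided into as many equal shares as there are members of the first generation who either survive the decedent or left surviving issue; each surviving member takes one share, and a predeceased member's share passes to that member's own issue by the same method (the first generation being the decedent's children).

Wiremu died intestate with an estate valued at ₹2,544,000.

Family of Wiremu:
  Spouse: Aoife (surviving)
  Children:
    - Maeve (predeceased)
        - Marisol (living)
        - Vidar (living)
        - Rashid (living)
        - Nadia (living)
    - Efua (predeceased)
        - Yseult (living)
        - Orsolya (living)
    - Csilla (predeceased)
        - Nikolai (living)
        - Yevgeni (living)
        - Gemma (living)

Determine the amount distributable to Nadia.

Nadia receives ₹159,000.

The spouse counts as an additional share at the children's level, so there are 4 primary shares of ₹636,000. Aoife takes one such share (₹636,000).
The children's combined portion (₹1,908,000) is divided into 3 shares of ₹636,000: Maeve's ₹636,000 share passes to Maeve's issue; Efua's ₹636,000 share passes to Efua's issue; Csilla's ₹636,000 share passes to Csilla's issue.
Maeve's share (₹636,000) is divided into 4 shares of ₹159,000: Marisol, Vidar, Rashid, and Nadia each take ₹159,000.
Efua's share (₹636,000) is divided into 2 shares of ₹318,000: Yseult and Orsolya each take ₹318,000.
Csilla's share (₹636,000) is divided into 3 shares of ₹212,000: Nikolai, Yevgeni, and Gemma each take ₹212,000.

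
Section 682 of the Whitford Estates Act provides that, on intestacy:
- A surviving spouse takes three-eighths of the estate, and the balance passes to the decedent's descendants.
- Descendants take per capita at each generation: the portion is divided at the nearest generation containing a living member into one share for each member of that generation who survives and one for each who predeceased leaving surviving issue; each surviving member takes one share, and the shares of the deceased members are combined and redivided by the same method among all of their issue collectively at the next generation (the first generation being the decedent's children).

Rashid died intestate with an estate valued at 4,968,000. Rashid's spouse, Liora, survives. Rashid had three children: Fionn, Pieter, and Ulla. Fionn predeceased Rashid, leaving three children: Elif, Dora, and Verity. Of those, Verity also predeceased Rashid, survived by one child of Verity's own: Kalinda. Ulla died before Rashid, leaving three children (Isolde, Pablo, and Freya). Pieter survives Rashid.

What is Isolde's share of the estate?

Isolde receives 345,000.

Liora takes three-eighths of 4,968,000 = 1,863,000. The remaining 3,105,000 passes to the descendants.
The descendants' portion (3,105,000) is divided at the children's generation into 3 shares of 1,035,000. Pieter takes 1,035,000. The 2 shares of the deceased (Fionn and Ulla) are combined into a pool of 2,070,000.
That pool (2,070,000) is divided at the grandchildren's generation into 6 shares of 345,000. Elif, Dora, Isolde, Pablo, and Freya each take 345,000. The remaining share for the deceased Verity (345,000) is carried to the next generation.
That pool (345,000) passes entirely to Kalinda, the sole taker at the great-grandchildren's generation.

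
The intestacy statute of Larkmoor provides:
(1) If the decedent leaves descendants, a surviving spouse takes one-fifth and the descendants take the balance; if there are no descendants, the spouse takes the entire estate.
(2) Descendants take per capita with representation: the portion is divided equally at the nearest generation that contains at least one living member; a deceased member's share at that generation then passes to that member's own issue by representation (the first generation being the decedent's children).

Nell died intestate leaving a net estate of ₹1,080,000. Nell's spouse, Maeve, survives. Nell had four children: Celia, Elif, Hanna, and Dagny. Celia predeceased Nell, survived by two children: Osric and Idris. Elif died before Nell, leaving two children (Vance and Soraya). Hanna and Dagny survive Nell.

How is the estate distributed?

Maeve takes one-fifth of ₹1,080,000 = ₹216,000. The remaining ₹864,000 passes to the descendants.
The descendants' portion (₹864,000) is divided into 4 shares of ₹216,000: Hanna and Dagny each take ₹216,000; Celia's ₹216,000 share passes to Celia's issue; Elif's ₹216,000 share passes to Elif's issue.
Celia's share (₹216,000) is divided into 2 shares of ₹108,000: Osric and Idris each take ₹108,000.
Elif's share (₹216,000) is divided into 2 shares of ₹108,000: Vance and Soraya each take ₹108,000.

Maeve: ₹216,000; Osric: ₹108,000; Idris: ₹108,000; Vance: ₹108,000; Soraya: ₹108,000; Hanna: ₹216,000; Dagny: ₹216,000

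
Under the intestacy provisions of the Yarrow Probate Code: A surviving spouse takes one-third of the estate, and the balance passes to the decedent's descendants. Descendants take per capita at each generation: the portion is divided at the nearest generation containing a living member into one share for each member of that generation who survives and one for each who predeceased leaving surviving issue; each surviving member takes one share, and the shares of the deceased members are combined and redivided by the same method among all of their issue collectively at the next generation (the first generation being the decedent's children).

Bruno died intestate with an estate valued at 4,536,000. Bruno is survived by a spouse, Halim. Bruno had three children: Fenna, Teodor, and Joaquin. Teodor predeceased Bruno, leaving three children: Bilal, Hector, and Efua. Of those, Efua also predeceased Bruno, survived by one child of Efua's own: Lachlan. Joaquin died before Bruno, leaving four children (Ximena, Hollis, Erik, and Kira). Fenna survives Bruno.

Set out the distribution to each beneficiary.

Halim takes one-third of 4,536,000 = 1,512,000. The remaining 3,024,000 passes to the descendants.
The descendants' portion (3,024,000) is divided at the children's generation into 3 shares of 1,008,000. Fenna takes 1,008,000. The 2 shares of the deceased (Teodor and Joaquin) are combined into a pool of 2,016,000.
That pool (2,016,000) is divided at the grandchildren's generation into 7 shares of 288,000. Bilal, Hector, Ximena, Hollis, Erik, and Kira each take 288,000. The remaining share for the deceased Efua (288,000) is carried to the next generation.
That pool (288,000) passes entirely to Lachlan, the sole taker at the great-grandchildren's generation.

Halim: 1,512,000; Fenna: 1,008,000; Bilal: 288,000; Hector: 288,000; Lachlan: 288,000; Ximena: 288,000; Hollis: 288,000; Erik: 288,000; Kira: 288,000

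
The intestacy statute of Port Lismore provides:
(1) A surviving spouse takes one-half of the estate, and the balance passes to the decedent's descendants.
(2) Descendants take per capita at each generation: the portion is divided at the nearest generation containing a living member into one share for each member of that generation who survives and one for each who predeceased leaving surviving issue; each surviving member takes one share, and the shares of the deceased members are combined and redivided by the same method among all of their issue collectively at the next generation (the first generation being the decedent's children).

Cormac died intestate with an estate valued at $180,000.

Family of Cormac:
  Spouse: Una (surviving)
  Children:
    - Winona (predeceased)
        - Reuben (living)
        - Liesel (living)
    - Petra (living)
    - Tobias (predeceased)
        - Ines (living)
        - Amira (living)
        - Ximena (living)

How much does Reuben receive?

Reuben receives $12,000.

Una takes one-half of $180,000 = $90,000. The remaining $90,000 passes to the descendants.
The descendants' portion ($90,000) is divided at the children's generation into 3 shares of $30,000. Petra takes $30,000. The 2 shares of the deceased (Winona and Tobias) are combined into a pool of $60,000.
That pool ($60,000) is divided at the grandchildren's generation equally among Reuben, Liesel, Ines, Amira, and Ximena: $12,000 each.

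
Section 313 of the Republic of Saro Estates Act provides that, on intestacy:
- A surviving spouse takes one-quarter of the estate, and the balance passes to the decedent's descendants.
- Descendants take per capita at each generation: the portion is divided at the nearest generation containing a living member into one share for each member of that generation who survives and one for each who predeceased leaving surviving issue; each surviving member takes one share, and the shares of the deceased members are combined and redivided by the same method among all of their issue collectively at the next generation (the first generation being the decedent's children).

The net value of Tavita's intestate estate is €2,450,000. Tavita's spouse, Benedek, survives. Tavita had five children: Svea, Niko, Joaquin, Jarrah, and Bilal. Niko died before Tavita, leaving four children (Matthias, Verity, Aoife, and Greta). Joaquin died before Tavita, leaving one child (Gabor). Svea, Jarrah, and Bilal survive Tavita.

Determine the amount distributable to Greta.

Greta receives €147,000.

Benedek takes one-quarter of €2,450,000 = €612,500. The remaining €1,837,500 passes to the descendants.
The descendants' portion (€1,837,500) is divided at the children's generation into 5 shares of €367,500. Svea, Jarrah, and Bilal each take €367,500. The 2 shares of the deceased (Niko and Joaquin) are combined into a pool of €735,000.
That pool (€735,000) is divided at the grandchildren's generation equally among Matthias, Verity, Aoife, Greta, and Gabor: €147,000 each.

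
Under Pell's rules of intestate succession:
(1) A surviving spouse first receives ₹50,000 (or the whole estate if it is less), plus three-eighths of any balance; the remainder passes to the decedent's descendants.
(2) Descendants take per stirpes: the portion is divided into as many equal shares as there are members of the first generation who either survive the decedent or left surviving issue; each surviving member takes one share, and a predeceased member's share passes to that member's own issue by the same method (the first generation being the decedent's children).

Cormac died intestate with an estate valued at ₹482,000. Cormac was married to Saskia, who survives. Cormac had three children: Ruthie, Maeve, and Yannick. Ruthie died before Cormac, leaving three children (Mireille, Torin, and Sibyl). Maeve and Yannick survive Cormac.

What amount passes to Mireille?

Mireille receives ₹30,000.

Saskia first takes ₹50,000, leaving a balance of ₹432,000. Saskia then takes three-eighths of the balance (₹162,000), for a total of ₹212,000. The remaining ₹270,000 passes to the descendants.
The descendants' portion (₹270,000) is divided into 3 shares of ₹90,000: Maeve and Yannick each take ₹90,000; Ruthie's ₹90,000 share passes to Ruthie's issue.
Ruthie's share (₹90,000) is divided into 3 shares of ₹30,000: Mireille, Torin, and Sibyl each take ₹30,000.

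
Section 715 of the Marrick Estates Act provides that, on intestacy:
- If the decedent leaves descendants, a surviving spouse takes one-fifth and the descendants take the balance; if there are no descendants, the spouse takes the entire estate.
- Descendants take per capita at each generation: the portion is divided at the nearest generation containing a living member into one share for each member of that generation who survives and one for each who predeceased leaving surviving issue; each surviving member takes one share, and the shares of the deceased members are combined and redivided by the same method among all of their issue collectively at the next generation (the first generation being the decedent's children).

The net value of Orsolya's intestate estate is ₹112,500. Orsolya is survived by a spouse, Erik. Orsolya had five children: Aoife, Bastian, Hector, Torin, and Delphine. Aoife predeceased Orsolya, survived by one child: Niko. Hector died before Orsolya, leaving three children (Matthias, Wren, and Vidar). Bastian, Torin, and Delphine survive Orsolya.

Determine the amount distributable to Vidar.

Vidar receives ₹9,000.

Erik takes one-fifth of ₹112,500 = ₹22,500. The remaining ₹90,000 passes to the descendants.
The descendants' portion (₹90,000) is divided at the children's generation into 5 shares of ₹18,000. Bastian, Torin, and Delphine each take ₹18,000. The 2 shares of the deceased (Aoife and Hector) are combined into a pool of ₹36,000.
That pool (₹36,000) is divided at the grandchildren's generation equally among Niko, Matthias, Wren, and Vidar: ₹9,000 each.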